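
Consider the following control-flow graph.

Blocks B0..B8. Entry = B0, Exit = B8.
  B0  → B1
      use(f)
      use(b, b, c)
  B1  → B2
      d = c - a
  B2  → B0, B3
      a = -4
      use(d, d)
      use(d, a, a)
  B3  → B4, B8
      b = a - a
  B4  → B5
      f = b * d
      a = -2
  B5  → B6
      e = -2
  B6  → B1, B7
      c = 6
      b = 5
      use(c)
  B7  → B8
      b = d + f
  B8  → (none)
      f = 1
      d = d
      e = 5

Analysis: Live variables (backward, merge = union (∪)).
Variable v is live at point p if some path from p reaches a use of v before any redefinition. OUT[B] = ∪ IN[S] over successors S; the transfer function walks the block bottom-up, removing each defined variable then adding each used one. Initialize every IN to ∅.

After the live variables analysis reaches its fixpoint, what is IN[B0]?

Answer: {a, b, c, f}

Trace:
Per-block solution:
  B0: | IN={a, b, c, f} | OUT={a, b, c, f}
  B1: | IN={a, b, c, f} | OUT={b, c, d, f}
  B2: | IN={b, c, d, f} | OUT={a, b, c, d, f}
  B3: | IN={a, d} | OUT={b, d}
  B4: | IN={b, d} | OUT={a, d, f}
  B5: | IN={a, d, f} | OUT={a, d, f}
  B6: | IN={a, d, f} | OUT={a, b, c, d, f}
  B7: | IN={d, f} | OUT={d}
  B8: | IN={d} | OUT={}

Merge at B0: OUT[B0] = IN[B1] = {a, b, c, f}
Applying B0's transfer function to that OUT value gives IN[B0] (row B0 above).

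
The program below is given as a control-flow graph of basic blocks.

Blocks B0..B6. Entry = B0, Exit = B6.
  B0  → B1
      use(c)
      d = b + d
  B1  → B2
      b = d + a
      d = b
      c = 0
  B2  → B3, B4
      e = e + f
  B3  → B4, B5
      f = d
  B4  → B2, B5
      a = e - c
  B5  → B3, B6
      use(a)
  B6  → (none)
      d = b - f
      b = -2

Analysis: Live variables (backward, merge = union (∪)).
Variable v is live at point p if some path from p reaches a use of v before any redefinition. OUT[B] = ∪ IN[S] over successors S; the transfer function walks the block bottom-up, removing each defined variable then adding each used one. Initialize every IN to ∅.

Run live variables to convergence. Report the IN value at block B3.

Answer: {a, b, c, d, e}

Trace:
Per-block solution:
  B0: | IN={a, b, c, d, e, f} | OUT={a, d, e, f}
  B1: | IN={a, d, e, f} | OUT={a, b, c, d, e, f}
  B2: | IN={a, b, c, d, e, f} | OUT={a, b, c, d, e, f}
  B3: | IN={a, b, c, d, e} | OUT={a, b, c, d, e, f}
  B4: | IN={b, c, d, e, f} | OUT={a, b, c, d, e, f}
  B5: | IN={a, b, c, d, e, f} | OUT={a, b, c, d, e, f}
  B6: | IN={b, f} | OUT={}

Merge at B3: OUT[B3] = IN[B4] ⊔ IN[B5] = {a, b, c, d, e, f}
Applying B3's transfer function to that OUT value gives IN[B3] (row B3 above).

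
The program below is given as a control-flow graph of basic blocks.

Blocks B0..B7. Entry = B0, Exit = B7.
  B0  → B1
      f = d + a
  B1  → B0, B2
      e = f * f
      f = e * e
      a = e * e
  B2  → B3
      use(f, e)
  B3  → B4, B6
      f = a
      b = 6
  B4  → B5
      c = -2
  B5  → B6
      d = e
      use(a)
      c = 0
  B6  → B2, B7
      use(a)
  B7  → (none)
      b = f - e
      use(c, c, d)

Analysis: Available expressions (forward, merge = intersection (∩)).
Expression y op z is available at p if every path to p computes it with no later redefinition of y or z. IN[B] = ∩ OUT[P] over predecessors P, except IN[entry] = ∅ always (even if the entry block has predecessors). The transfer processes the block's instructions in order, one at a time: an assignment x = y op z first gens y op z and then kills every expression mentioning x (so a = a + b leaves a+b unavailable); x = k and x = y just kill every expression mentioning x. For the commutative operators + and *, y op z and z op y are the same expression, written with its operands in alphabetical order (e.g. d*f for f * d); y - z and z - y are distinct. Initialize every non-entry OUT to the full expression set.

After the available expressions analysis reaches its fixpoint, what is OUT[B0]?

Per-block solution:
  B0:   IN={}   OUT={a+d}
  B1:   IN={a+d}   OUT={e*e}
  B2:   IN={e*e}   OUT={e*e}
  B3:   IN={e*e}   OUT={e*e}
  B4:   IN={e*e}   OUT={e*e}
  B5:   IN={e*e}   OUT={e*e}
  B6:   IN={e*e}   OUT={e*e}
  B7:   IN={e*e}   OUT={e*e, f-e}

Merge at B0 (entry node, so the boundary value {} is joined with the incoming edge(s)): IN[B0] = {} ∩ OUT[B1] = {}
Applying B0's transfer function to that IN value gives OUT[B0] (row B0 above).

Answer: {a+d}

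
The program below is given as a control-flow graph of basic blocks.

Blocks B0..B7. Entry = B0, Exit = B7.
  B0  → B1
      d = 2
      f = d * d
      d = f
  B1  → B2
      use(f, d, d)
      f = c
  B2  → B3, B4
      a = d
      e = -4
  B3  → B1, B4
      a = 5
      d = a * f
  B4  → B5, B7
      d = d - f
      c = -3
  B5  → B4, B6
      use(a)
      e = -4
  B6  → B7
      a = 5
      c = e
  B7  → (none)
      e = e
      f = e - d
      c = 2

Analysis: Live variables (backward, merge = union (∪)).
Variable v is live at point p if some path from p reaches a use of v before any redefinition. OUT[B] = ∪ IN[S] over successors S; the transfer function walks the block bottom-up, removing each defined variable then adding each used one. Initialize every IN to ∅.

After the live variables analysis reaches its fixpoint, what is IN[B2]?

Per-block solution:
  B0:  IN={c}  OUT={c, d, f}
  B1:  IN={c, d, f}  OUT={c, d, f}
  B2:  IN={c, d, f}  OUT={a, c, d, e, f}
  B3:  IN={c, e, f}  OUT={a, c, d, e, f}
  B4:  IN={a, d, e, f}  OUT={a, d, e, f}
  B5:  IN={a, d, f}  OUT={a, d, e, f}
  B6:  IN={d, e}  OUT={d, e}
  B7:  IN={d, e}  OUT={}

Merge at B2: OUT[B2] = IN[B3] ⊔ IN[B4] = {a, c, d, e, f}
Applying B2's transfer function to that OUT value gives IN[B2] (row B2 above).

Answer: {c, d, f}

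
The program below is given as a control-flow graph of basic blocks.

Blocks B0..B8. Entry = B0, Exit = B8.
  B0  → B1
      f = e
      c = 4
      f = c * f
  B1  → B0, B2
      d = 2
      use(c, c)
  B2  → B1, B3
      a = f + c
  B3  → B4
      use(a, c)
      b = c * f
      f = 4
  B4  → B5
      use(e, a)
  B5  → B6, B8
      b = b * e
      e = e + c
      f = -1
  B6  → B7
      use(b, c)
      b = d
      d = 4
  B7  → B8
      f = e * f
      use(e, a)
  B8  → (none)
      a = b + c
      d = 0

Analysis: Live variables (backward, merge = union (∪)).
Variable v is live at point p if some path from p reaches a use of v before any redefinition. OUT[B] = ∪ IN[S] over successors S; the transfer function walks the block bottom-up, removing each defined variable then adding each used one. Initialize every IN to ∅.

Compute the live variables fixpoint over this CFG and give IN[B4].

Converged values:
  B0: | IN={e} | OUT={c, e, f}
  B1: | IN={c, e, f} | OUT={c, d, e, f}
  B2: | IN={c, d, e, f} | OUT={a, c, d, e, f}
  B3: | IN={a, c, d, e, f} | OUT={a, b, c, d, e}
  B4: | IN={a, b, c, d, e} | OUT={a, b, c, d, e}
  B5: | IN={a, b, c, d, e} | OUT={a, b, c, d, e, f}
  B6: | IN={a, b, c, d, e, f} | OUT={a, b, c, e, f}
  B7: | IN={a, b, c, e, f} | OUT={b, c}
  B8: | IN={b, c} | OUT={}

Merge at B4: OUT[B4] = IN[B5] = {a, b, c, d, e}
Applying B4's transfer function to that OUT value gives IN[B4] (row B4 above).

Answer: {a, b, c, d, e}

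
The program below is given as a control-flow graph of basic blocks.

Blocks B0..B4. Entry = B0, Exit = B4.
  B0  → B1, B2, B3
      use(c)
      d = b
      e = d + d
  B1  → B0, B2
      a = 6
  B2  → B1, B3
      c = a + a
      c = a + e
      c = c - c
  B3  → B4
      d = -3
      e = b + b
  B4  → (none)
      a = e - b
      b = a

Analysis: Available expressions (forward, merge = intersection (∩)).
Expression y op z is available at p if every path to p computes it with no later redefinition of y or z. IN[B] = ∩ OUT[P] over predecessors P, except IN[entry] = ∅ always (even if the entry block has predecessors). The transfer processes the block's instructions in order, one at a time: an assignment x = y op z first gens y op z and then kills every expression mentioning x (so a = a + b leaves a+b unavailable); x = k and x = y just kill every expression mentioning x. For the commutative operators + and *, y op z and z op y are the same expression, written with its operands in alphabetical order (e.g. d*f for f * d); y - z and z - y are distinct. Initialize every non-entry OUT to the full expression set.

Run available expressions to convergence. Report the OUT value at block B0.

Per-block solution:
  B0:   IN={}   OUT={d+d}
  B1:   IN={d+d}   OUT={d+d}
  B2:   IN={d+d}   OUT={a+a, a+e, d+d}
  B3:   IN={d+d}   OUT={b+b}
  B4:   IN={b+b}   OUT={}

Merge at B0 (entry node, so the boundary value {} is joined with the incoming edge(s)): IN[B0] = {} ∩ OUT[B1] = {}
Applying B0's transfer function to that IN value gives OUT[B0] (row B0 above).

Answer: {d+d}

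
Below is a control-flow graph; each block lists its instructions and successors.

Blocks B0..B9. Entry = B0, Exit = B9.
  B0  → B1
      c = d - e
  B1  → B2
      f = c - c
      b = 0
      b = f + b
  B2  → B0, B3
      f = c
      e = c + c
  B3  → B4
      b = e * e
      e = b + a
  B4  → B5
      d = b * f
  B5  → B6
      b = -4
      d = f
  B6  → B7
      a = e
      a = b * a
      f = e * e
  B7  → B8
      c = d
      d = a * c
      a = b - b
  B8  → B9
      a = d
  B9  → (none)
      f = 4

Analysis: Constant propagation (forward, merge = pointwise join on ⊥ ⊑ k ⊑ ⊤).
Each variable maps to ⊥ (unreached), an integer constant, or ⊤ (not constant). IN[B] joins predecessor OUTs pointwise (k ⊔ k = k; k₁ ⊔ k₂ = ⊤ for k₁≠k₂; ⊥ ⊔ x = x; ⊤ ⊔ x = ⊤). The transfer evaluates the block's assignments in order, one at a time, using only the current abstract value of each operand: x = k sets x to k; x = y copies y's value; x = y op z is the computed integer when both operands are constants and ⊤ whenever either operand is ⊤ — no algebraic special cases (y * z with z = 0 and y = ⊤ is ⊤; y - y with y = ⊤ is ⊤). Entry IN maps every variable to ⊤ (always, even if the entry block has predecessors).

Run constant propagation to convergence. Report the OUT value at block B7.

Fixpoint table:
  B0:   IN=(all ⊤)   OUT=(all ⊤)
  B1:   IN=(all ⊤)   OUT=(all ⊤)
  B2:   IN=(all ⊤)   OUT=(all ⊤)
  B3:   IN=(all ⊤)   OUT=(all ⊤)
  B4:   IN=(all ⊤)   OUT=(all ⊤)
  B5:   IN=(all ⊤)   OUT={b:-4; rest ⊤}
  B6:   IN={b:-4; rest ⊤}   OUT={b:-4; rest ⊤}
  B7:   IN={b:-4; rest ⊤}   OUT={a:0, b:-4; rest ⊤}
  B8:   IN={a:0, b:-4; rest ⊤}   OUT={b:-4; rest ⊤}
  B9:   IN={b:-4; rest ⊤}   OUT={b:-4, f:4; rest ⊤}

Merge at B7: IN[B7] = OUT[B6] = {a: ⊤, b: -4, c: ⊤, d: ⊤, e: ⊤, f: ⊤}
Applying B7's transfer function to that IN value gives OUT[B7] (row B7 above).

Answer: {a: 0, b: -4, c: ⊤, d: ⊤, e: ⊤, f: ⊤}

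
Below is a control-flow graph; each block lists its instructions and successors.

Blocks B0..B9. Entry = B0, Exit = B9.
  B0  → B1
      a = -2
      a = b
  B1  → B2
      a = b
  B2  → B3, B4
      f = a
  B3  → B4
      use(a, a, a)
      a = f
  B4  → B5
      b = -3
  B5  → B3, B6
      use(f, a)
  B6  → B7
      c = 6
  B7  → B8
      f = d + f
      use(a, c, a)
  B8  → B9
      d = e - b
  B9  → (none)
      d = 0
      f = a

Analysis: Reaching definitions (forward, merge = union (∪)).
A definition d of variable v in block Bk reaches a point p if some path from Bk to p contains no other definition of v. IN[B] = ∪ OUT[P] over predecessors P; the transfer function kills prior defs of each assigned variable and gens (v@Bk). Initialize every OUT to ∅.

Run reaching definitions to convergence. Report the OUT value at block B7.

Answer: {a@B1, a@B3, b@B4, c@B6, f@B7}

Trace:
Per-block solution:
  B0:  IN={}  OUT={a@B0}
  B1:  IN={a@B0}  OUT={a@B1}
  B2:  IN={a@B1}  OUT={a@B1, f@B2}
  B3:  IN={a@B1, a@B3, b@B4, f@B2}  OUT={a@B3, b@B4, f@B2}
  B4:  IN={a@B1, a@B3, b@B4, f@B2}  OUT={a@B1, a@B3, b@B4, f@B2}
  B5:  IN={a@B1, a@B3, b@B4, f@B2}  OUT={a@B1, a@B3, b@B4, f@B2}
  B6:  IN={a@B1, a@B3, b@B4, f@B2}  OUT={a@B1, a@B3, b@B4, c@B6, f@B2}
  B7:  IN={a@B1, a@B3, b@B4, c@B6, f@B2}  OUT={a@B1, a@B3, b@B4, c@B6, f@B7}
  B8:  IN={a@B1, a@B3, b@B4, c@B6, f@B7}  OUT={a@B1, a@B3, b@B4, c@B6, d@B8, f@B7}
  B9:  IN={a@B1, a@B3, b@B4, c@B6, d@B8, f@B7}  OUT={a@B1, a@B3, b@B4, c@B6, d@B9, f@B9}

Merge at B7: IN[B7] = OUT[B6] = {a@B1, a@B3, b@B4, c@B6, f@B2}
Applying B7's transfer function to that IN value gives OUT[B7] (row B7 above).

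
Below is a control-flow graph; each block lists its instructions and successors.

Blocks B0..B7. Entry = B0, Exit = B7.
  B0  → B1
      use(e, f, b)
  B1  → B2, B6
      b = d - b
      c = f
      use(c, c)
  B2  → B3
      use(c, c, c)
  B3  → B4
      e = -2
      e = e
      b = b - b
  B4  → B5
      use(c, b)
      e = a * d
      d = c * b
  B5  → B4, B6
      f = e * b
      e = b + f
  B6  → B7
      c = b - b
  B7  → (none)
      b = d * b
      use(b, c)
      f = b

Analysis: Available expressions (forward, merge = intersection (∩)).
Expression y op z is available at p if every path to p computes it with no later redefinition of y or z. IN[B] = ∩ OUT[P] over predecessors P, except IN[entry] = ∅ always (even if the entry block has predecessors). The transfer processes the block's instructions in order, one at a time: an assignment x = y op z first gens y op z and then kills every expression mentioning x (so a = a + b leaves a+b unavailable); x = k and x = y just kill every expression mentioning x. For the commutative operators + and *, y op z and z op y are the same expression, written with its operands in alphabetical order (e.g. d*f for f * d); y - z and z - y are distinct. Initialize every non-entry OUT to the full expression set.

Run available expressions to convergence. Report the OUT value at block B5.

Answer: {b*c, b+f}

Trace:
Per-block solution:
  B0: | IN={} | OUT={}
  B1: | IN={} | OUT={}
  B2: | IN={} | OUT={}
  B3: | IN={} | OUT={}
  B4: | IN={} | OUT={b*c}
  B5: | IN={b*c} | OUT={b*c, b+f}
  B6: | IN={} | OUT={b-b}
  B7: | IN={b-b} | OUT={}

Merge at B5: IN[B5] = OUT[B4] = {b*c}
Applying B5's transfer function to that IN value gives OUT[B5] (row B5 above).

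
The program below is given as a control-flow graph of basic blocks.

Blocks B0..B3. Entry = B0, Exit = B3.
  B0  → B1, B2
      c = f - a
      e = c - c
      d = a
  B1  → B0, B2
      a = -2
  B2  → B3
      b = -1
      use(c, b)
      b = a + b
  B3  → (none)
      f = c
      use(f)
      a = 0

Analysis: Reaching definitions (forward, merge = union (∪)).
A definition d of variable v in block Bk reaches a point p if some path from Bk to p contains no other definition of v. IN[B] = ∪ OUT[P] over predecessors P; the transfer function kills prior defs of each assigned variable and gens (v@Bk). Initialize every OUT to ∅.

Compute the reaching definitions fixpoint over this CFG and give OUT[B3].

Converged values:
  B0: | IN={a@B1, c@B0, d@B0, e@B0} | OUT={a@B1, c@B0, d@B0, e@B0}
  B1: | IN={a@B1, c@B0, d@B0, e@B0} | OUT={a@B1, c@B0, d@B0, e@B0}
  B2: | IN={a@B1, c@B0, d@B0, e@B0} | OUT={a@B1, b@B2, c@B0, d@B0, e@B0}
  B3: | IN={a@B1, b@B2, c@B0, d@B0, e@B0} | OUT={a@B3, b@B2, c@B0, d@B0, e@B0, f@B3}

Merge at B3: IN[B3] = OUT[B2] = {a@B1, b@B2, c@B0, d@B0, e@B0}
Applying B3's transfer function to that IN value gives OUT[B3] (row B3 above).

Answer: {a@B3, b@B2, c@B0, d@B0, e@B0, f@B3}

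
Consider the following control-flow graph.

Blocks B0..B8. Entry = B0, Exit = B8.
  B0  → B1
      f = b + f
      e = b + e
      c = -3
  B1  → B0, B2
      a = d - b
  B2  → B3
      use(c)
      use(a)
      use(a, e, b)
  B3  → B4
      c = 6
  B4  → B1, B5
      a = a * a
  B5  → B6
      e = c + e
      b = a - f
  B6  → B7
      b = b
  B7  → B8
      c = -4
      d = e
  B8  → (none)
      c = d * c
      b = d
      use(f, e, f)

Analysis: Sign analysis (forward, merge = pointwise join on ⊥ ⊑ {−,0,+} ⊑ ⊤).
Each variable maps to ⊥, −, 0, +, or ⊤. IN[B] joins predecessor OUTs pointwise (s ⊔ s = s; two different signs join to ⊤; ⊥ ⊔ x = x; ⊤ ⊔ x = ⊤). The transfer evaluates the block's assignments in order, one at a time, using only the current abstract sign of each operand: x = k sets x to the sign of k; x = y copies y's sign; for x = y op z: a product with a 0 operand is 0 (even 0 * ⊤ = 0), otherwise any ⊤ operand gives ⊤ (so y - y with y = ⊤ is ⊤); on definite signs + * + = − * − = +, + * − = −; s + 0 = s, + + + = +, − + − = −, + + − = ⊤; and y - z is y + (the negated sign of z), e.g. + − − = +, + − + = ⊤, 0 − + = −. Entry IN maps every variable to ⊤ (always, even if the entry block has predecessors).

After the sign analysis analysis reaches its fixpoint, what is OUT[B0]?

Fixpoint table:
  B0:   IN=(all ⊤)   OUT={c:-; rest ⊤}
  B1:   IN=(all ⊤)   OUT=(all ⊤)
  B2:   IN=(all ⊤)   OUT=(all ⊤)
  B3:   IN=(all ⊤)   OUT={c:+; rest ⊤}
  B4:   IN={c:+; rest ⊤}   OUT={c:+; rest ⊤}
  B5:   IN={c:+; rest ⊤}   OUT={c:+; rest ⊤}
  B6:   IN={c:+; rest ⊤}   OUT={c:+; rest ⊤}
  B7:   IN={c:+; rest ⊤}   OUT={c:-; rest ⊤}
  B8:   IN={c:-; rest ⊤}   OUT=(all ⊤)

Merge at B0 (entry node, so the boundary value (all ⊤) is joined with the incoming edge(s)): IN[B0] = (all ⊤) ⊔ OUT[B1] = {a: ⊤, b: ⊤, c: ⊤, d: ⊤, e: ⊤, f: ⊤}
Applying B0's transfer function to that IN value gives OUT[B0] (row B0 above).

Answer: {a: ⊤, b: ⊤, c: -, d: ⊤, e: ⊤, f: ⊤}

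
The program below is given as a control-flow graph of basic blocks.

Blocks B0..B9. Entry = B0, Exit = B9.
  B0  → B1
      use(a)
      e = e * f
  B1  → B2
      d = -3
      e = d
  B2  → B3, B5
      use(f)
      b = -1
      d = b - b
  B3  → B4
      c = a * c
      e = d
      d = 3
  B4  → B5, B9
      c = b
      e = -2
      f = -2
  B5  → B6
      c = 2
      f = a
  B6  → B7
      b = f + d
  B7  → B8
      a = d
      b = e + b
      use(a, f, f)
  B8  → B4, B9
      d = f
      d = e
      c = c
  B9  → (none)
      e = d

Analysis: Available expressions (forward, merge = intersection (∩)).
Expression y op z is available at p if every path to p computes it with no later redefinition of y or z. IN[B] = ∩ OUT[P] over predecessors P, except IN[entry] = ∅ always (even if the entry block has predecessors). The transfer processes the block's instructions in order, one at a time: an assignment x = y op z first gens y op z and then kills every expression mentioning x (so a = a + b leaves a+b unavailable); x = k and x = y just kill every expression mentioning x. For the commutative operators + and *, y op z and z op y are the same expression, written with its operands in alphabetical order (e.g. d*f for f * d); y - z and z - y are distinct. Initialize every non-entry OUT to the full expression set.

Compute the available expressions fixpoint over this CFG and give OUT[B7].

Answer: {d+f}

Working:
Per-block solution:
  B0:   IN={}   OUT={}
  B1:   IN={}   OUT={}
  B2:   IN={}   OUT={b-b}
  B3:   IN={b-b}   OUT={b-b}
  B4:   IN={}   OUT={}
  B5:   IN={}   OUT={}
  B6:   IN={}   OUT={d+f}
  B7:   IN={d+f}   OUT={d+f}
  B8:   IN={d+f}   OUT={}
  B9:   IN={}   OUT={}

Merge at B7: IN[B7] = OUT[B6] = {d+f}
Applying B7's transfer function to that IN value gives OUT[B7] (row B7 above).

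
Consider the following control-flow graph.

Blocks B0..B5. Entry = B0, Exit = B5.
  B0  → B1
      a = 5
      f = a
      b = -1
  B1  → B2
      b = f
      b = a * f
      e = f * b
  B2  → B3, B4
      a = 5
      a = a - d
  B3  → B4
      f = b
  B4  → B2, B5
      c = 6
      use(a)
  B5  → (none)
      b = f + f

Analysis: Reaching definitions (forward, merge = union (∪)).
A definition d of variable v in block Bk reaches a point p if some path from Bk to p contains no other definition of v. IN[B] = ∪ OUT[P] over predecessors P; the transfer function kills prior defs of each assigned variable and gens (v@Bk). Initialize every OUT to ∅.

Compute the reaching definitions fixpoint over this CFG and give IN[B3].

Fixpoint table:
  B0:  IN={}  OUT={a@B0, b@B0, f@B0}
  B1:  IN={a@B0, b@B0, f@B0}  OUT={a@B0, b@B1, e@B1, f@B0}
  B2:  IN={a@B0, a@B2, b@B1, c@B4, e@B1, f@B0, f@B3}  OUT={a@B2, b@B1, c@B4, e@B1, f@B0, f@B3}
  B3:  IN={a@B2, b@B1, c@B4, e@B1, f@B0, f@B3}  OUT={a@B2, b@B1, c@B4, e@B1, f@B3}
  B4:  IN={a@B2, b@B1, c@B4, e@B1, f@B0, f@B3}  OUT={a@B2, b@B1, c@B4, e@B1, f@B0, f@B3}
  B5:  IN={a@B2, b@B1, c@B4, e@B1, f@B0, f@B3}  OUT={a@B2, b@B5, c@B4, e@B1, f@B0, f@B3}

Merge at B3: IN[B3] = OUT[B2] = {a@B2, b@B1, c@B4, e@B1, f@B0, f@B3}

Answer: {a@B2, b@B1, c@B4, e@B1, f@B0, f@B3}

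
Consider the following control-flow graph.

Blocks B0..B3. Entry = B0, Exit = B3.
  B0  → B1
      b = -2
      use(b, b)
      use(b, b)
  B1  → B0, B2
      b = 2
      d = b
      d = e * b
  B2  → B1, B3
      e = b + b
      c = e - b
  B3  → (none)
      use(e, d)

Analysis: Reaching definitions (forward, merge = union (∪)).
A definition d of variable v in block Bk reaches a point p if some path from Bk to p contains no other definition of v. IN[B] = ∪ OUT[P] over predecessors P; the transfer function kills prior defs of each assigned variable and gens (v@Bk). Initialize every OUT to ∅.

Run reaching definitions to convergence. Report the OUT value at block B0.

Converged values:
  B0: | IN={b@B1, c@B2, d@B1, e@B2} | OUT={b@B0, c@B2, d@B1, e@B2}
  B1: | IN={b@B0, b@B1, c@B2, d@B1, e@B2} | OUT={b@B1, c@B2, d@B1, e@B2}
  B2: | IN={b@B1, c@B2, d@B1, e@B2} | OUT={b@B1, c@B2, d@B1, e@B2}
  B3: | IN={b@B1, c@B2, d@B1, e@B2} | OUT={b@B1, c@B2, d@B1, e@B2}

Merge at B0 (entry node, so the boundary value {} is joined with the incoming edge(s)): IN[B0] = {} ⊔ OUT[B1] = {b@B1, c@B2, d@B1, e@B2}
Applying B0's transfer function to that IN value gives OUT[B0] (row B0 above).

Answer: {b@B0, c@B2, d@B1, e@B2}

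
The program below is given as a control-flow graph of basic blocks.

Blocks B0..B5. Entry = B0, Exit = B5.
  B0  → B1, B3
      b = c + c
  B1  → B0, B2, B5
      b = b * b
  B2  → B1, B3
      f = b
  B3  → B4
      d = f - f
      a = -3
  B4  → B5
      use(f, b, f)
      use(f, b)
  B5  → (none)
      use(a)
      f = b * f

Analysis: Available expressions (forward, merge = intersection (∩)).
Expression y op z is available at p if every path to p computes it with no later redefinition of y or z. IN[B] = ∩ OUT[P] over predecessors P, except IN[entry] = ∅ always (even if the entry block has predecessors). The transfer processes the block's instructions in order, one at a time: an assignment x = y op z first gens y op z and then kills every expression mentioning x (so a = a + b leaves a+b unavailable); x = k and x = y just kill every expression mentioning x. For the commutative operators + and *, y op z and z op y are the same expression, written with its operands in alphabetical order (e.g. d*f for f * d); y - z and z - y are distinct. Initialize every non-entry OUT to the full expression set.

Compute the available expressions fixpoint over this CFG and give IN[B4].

Answer: {c+c, f-f}

Trace:
Fixpoint table:
  B0: | IN={} | OUT={c+c}
  B1: | IN={c+c} | OUT={c+c}
  B2: | IN={c+c} | OUT={c+c}
  B3: | IN={c+c} | OUT={c+c, f-f}
  B4: | IN={c+c, f-f} | OUT={c+c, f-f}
  B5: | IN={c+c} | OUT={c+c}

Merge at B4: IN[B4] = OUT[B3] = {c+c, f-f}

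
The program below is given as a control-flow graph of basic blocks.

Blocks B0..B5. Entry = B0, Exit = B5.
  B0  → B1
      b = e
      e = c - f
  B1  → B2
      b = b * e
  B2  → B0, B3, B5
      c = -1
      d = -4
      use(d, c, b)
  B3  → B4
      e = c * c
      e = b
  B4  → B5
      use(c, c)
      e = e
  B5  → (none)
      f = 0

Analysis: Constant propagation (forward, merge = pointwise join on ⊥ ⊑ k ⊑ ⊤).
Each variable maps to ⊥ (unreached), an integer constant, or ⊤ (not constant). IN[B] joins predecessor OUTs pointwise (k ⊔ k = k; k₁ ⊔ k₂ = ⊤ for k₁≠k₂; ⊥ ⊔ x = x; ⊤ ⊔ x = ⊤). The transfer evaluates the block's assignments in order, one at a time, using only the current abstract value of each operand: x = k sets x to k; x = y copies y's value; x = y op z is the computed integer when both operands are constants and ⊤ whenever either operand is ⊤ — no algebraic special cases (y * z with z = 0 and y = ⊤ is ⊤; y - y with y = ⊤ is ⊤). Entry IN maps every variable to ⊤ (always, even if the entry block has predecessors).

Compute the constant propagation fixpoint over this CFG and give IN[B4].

Converged values:
  B0:  IN=(all ⊤)  OUT=(all ⊤)
  B1:  IN=(all ⊤)  OUT=(all ⊤)
  B2:  IN=(all ⊤)  OUT={c:-1, d:-4; rest ⊤}
  B3:  IN={c:-1, d:-4; rest ⊤}  OUT={c:-1, d:-4; rest ⊤}
  B4:  IN={c:-1, d:-4; rest ⊤}  OUT={c:-1, d:-4; rest ⊤}
  B5:  IN={c:-1, d:-4; rest ⊤}  OUT={c:-1, d:-4, f:0; rest ⊤}

Merge at B4: IN[B4] = OUT[B3] = {a: ⊤, b: ⊤, c: -1, d: -4, e: ⊤, f: ⊤}

Answer: {a: ⊤, b: ⊤, c: -1, d: -4, e: ⊤, f: ⊤}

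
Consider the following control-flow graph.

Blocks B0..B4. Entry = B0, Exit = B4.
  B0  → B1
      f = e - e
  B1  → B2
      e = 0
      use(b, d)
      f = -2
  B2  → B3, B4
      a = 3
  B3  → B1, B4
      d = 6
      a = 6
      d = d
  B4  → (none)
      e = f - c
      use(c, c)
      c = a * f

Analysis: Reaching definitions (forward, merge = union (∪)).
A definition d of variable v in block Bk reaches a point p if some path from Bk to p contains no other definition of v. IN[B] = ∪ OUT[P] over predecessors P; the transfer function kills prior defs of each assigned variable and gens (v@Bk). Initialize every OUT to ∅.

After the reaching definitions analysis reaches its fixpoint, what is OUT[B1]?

Per-block solution:
  B0: | IN={} | OUT={f@B0}
  B1: | IN={a@B3, d@B3, e@B1, f@B0, f@B1} | OUT={a@B3, d@B3, e@B1, f@B1}
  B2: | IN={a@B3, d@B3, e@B1, f@B1} | OUT={a@B2, d@B3, e@B1, f@B1}
  B3: | IN={a@B2, d@B3, e@B1, f@B1} | OUT={a@B3, d@B3, e@B1, f@B1}
  B4: | IN={a@B2, a@B3, d@B3, e@B1, f@B1} | OUT={a@B2, a@B3, c@B4, d@B3, e@B4, f@B1}

Merge at B1: IN[B1] = OUT[B0] ⊔ OUT[B3] = {a@B3, d@B3, e@B1, f@B0, f@B1}
Applying B1's transfer function to that IN value gives OUT[B1] (row B1 above).

Answer: {a@B3, d@B3, e@B1, f@B1}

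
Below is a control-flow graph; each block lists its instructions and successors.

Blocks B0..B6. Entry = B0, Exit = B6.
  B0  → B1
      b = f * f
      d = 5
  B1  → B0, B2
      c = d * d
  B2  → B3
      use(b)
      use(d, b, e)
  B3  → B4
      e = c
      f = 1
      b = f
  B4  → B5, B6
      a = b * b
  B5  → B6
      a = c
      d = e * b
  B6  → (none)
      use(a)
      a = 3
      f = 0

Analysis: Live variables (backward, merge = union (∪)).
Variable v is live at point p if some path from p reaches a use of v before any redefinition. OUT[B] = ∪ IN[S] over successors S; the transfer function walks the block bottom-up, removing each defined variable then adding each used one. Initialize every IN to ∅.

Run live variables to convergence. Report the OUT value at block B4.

Answer: {a, b, c, e}

Trace:
Fixpoint table:
  B0:   IN={e, f}   OUT={b, d, e, f}
  B1:   IN={b, d, e, f}   OUT={b, c, d, e, f}
  B2:   IN={b, c, d, e}   OUT={c}
  B3:   IN={c}   OUT={b, c, e}
  B4:   IN={b, c, e}   OUT={a, b, c, e}
  B5:   IN={b, c, e}   OUT={a}
  B6:   IN={a}   OUT={}

Merge at B4: OUT[B4] = IN[B5] ⊔ IN[B6] = {a, b, c, e}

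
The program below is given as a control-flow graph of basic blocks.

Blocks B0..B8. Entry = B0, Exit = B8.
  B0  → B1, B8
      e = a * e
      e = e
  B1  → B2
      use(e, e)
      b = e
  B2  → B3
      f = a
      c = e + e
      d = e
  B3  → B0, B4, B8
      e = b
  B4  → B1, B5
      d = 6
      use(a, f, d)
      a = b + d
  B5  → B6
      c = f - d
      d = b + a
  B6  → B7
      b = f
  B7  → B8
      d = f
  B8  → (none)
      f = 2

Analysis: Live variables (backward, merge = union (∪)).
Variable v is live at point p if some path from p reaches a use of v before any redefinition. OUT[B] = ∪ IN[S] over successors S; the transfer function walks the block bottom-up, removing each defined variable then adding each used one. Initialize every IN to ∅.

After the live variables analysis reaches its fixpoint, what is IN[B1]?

Fixpoint table:
  B0:  IN={a, e}  OUT={a, e}
  B1:  IN={a, e}  OUT={a, b, e}
  B2:  IN={a, b, e}  OUT={a, b, f}
  B3:  IN={a, b, f}  OUT={a, b, e, f}
  B4:  IN={a, b, e, f}  OUT={a, b, d, e, f}
  B5:  IN={a, b, d, f}  OUT={f}
  B6:  IN={f}  OUT={f}
  B7:  IN={f}  OUT={}
  B8:  IN={}  OUT={}

Merge at B1: OUT[B1] = IN[B2] = {a, b, e}
Applying B1's transfer function to that OUT value gives IN[B1] (row B1 above).

Answer: {a, e}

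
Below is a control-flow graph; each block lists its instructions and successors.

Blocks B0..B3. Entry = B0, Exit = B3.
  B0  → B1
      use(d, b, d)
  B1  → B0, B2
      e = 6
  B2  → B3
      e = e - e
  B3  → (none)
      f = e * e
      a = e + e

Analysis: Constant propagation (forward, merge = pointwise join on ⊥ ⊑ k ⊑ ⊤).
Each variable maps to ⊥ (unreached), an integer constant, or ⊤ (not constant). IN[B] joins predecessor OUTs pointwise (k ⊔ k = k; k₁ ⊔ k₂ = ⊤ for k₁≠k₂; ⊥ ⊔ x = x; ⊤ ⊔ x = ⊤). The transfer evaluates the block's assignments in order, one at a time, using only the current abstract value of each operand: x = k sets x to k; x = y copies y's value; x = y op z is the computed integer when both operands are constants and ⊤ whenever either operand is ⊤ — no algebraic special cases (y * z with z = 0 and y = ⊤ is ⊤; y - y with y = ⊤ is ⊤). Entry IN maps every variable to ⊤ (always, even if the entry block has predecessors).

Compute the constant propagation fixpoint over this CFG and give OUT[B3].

Answer: {a: 0, b: ⊤, c: ⊤, d: ⊤, e: 0, f: 0}

Working:
Fixpoint table:
  B0:   IN=(all ⊤)   OUT=(all ⊤)
  B1:   IN=(all ⊤)   OUT={e:6; rest ⊤}
  B2:   IN={e:6; rest ⊤}   OUT={e:0; rest ⊤}
  B3:   IN={e:0; rest ⊤}   OUT={a:0, e:0, f:0; rest ⊤}

Merge at B3: IN[B3] = OUT[B2] = {a: ⊤, b: ⊤, c: ⊤, d: ⊤, e: 0, f: ⊤}
Applying B3's transfer function to that IN value gives OUT[B3] (row B3 above).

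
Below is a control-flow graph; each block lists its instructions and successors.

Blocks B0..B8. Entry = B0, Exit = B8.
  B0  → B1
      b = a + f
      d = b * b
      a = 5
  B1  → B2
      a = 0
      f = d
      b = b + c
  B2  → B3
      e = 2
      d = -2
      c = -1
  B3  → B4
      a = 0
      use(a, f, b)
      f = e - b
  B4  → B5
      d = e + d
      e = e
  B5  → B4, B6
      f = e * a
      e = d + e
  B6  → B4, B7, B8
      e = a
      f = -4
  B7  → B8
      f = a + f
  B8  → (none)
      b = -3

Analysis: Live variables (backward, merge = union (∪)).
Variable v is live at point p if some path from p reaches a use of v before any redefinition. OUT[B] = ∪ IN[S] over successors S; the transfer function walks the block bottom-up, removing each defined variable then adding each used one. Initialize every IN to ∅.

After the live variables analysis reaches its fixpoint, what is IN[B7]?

Answer: {a, f}

Derivation:
Per-block solution:
  B0: | IN={a, c, f} | OUT={b, c, d}
  B1: | IN={b, c, d} | OUT={b, f}
  B2: | IN={b, f} | OUT={b, d, e, f}
  B3: | IN={b, d, e, f} | OUT={a, d, e}
  B4: | IN={a, d, e} | OUT={a, d, e}
  B5: | IN={a, d, e} | OUT={a, d, e}
  B6: | IN={a, d} | OUT={a, d, e, f}
  B7: | IN={a, f} | OUT={}
  B8: | IN={} | OUT={}

Merge at B7: OUT[B7] = IN[B8] = {}
Applying B7's transfer function to that OUT value gives IN[B7] (row B7 above).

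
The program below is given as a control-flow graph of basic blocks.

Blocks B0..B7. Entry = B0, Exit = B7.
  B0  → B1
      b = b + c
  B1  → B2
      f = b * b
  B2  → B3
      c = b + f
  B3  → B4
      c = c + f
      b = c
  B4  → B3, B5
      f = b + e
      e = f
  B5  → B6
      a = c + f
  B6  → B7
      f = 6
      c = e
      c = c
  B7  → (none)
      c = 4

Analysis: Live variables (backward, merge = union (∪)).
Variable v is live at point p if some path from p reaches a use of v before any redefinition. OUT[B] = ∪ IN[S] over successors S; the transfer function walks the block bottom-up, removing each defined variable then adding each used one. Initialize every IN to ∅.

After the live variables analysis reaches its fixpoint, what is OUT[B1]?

Converged values:
  B0: | IN={b, c, e} | OUT={b, e}
  B1: | IN={b, e} | OUT={b, e, f}
  B2: | IN={b, e, f} | OUT={c, e, f}
  B3: | IN={c, e, f} | OUT={b, c, e}
  B4: | IN={b, c, e} | OUT={c, e, f}
  B5: | IN={c, e, f} | OUT={e}
  B6: | IN={e} | OUT={}
  B7: | IN={} | OUT={}

Merge at B1: OUT[B1] = IN[B2] = {b, e, f}

Answer: {b, e, f}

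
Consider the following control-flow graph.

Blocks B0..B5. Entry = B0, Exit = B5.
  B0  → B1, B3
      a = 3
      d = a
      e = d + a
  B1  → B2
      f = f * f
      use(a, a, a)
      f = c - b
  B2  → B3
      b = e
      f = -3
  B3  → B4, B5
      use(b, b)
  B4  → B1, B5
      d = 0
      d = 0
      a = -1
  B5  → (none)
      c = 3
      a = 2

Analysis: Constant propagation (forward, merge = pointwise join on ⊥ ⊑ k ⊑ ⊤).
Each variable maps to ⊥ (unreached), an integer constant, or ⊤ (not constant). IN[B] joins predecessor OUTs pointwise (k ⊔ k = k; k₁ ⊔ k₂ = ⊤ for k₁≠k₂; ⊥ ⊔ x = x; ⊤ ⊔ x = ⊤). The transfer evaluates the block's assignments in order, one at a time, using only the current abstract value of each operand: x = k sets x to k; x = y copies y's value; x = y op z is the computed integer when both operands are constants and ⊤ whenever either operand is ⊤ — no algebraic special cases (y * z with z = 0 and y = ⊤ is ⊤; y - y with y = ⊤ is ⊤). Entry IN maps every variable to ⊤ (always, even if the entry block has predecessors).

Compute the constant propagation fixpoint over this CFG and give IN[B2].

Answer: {a: ⊤, b: ⊤, c: ⊤, d: ⊤, e: 6, f: ⊤}

Derivation:
Converged values:
  B0: | IN=(all ⊤) | OUT={a:3, d:3, e:6; rest ⊤}
  B1: | IN={e:6; rest ⊤} | OUT={e:6; rest ⊤}
  B2: | IN={e:6; rest ⊤} | OUT={b:6, e:6, f:-3; rest ⊤}
  B3: | IN={e:6; rest ⊤} | OUT={e:6; rest ⊤}
  B4: | IN={e:6; rest ⊤} | OUT={a:-1, d:0, e:6; rest ⊤}
  B5: | IN={e:6; rest ⊤} | OUT={a:2, c:3, e:6; rest ⊤}

Merge at B2: IN[B2] = OUT[B1] = {a: ⊤, b: ⊤, c: ⊤, d: ⊤, e: 6, f: ⊤}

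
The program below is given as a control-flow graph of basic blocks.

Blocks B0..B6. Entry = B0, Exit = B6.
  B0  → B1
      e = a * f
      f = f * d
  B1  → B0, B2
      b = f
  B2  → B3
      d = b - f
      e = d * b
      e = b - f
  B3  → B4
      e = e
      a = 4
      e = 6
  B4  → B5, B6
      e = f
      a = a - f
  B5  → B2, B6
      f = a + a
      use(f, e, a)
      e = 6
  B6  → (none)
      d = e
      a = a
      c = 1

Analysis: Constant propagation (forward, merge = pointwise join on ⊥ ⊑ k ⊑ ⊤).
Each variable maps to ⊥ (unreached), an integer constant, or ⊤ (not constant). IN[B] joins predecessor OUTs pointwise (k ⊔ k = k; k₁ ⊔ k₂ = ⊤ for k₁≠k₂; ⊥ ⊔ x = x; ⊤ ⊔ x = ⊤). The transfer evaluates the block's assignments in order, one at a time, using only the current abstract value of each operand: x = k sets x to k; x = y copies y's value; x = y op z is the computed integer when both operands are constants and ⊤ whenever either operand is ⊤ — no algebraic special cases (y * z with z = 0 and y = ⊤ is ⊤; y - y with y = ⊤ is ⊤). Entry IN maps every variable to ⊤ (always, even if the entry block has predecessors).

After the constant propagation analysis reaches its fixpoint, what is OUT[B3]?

Answer: {a: 4, b: ⊤, c: ⊤, d: ⊤, e: 6, f: ⊤}

Derivation:
Converged values:
  B0:   IN=(all ⊤)   OUT=(all ⊤)
  B1:   IN=(all ⊤)   OUT=(all ⊤)
  B2:   IN=(all ⊤)   OUT=(all ⊤)
  B3:   IN=(all ⊤)   OUT={a:4, e:6; rest ⊤}
  B4:   IN={a:4, e:6; rest ⊤}   OUT=(all ⊤)
  B5:   IN=(all ⊤)   OUT={e:6; rest ⊤}
  B6:   IN=(all ⊤)   OUT={c:1; rest ⊤}

Merge at B3: IN[B3] = OUT[B2] = {a: ⊤, b: ⊤, c: ⊤, d: ⊤, e: ⊤, f: ⊤}
Applying B3's transfer function to that IN value gives OUT[B3] (row B3 above).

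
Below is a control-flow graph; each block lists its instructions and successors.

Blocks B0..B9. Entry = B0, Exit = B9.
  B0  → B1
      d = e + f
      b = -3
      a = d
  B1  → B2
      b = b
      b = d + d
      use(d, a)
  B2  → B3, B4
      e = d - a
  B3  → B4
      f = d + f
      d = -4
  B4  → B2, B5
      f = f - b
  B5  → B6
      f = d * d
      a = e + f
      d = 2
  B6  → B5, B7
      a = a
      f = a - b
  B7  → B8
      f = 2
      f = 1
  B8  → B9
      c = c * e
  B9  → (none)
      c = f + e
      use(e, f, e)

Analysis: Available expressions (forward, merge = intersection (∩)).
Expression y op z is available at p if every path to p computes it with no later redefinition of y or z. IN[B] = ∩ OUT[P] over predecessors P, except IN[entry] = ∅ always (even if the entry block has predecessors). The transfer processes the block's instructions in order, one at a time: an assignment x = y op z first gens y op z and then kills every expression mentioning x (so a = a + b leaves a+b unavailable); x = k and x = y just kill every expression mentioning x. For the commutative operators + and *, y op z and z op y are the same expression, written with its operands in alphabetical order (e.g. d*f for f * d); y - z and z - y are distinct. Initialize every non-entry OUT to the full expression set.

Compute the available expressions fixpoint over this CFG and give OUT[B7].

Converged values:
  B0:   IN={}   OUT={e+f}
  B1:   IN={e+f}   OUT={d+d, e+f}
  B2:   IN={}   OUT={d-a}
  B3:   IN={d-a}   OUT={}
  B4:   IN={}   OUT={}
  B5:   IN={}   OUT={e+f}
  B6:   IN={e+f}   OUT={a-b}
  B7:   IN={a-b}   OUT={a-b}
  B8:   IN={a-b}   OUT={a-b}
  B9:   IN={a-b}   OUT={a-b, e+f}

Merge at B7: IN[B7] = OUT[B6] = {a-b}
Applying B7's transfer function to that IN value gives OUT[B7] (row B7 above).

Answer: {a-b}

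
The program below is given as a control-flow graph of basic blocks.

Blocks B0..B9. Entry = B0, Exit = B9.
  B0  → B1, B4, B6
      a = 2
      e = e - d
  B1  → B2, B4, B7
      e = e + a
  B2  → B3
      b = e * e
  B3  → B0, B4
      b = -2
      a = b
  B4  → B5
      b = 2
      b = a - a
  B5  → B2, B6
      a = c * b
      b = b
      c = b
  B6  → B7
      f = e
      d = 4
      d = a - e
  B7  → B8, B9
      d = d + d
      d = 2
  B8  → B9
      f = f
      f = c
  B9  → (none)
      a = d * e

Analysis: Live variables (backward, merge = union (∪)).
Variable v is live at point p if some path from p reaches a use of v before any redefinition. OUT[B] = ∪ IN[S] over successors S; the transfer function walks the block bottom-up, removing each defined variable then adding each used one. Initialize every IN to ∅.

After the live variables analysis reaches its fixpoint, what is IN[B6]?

Per-block solution:
  B0:  IN={c, d, e, f}  OUT={a, c, d, e, f}
  B1:  IN={a, c, d, e, f}  OUT={a, c, d, e, f}
  B2:  IN={c, d, e, f}  OUT={c, d, e, f}
  B3:  IN={c, d, e, f}  OUT={a, c, d, e, f}
  B4:  IN={a, c, d, e, f}  OUT={b, c, d, e, f}
  B5:  IN={b, c, d, e, f}  OUT={a, c, d, e, f}
  B6:  IN={a, c, e}  OUT={c, d, e, f}
  B7:  IN={c, d, e, f}  OUT={c, d, e, f}
  B8:  IN={c, d, e, f}  OUT={d, e}
  B9:  IN={d, e}  OUT={}

Merge at B6: OUT[B6] = IN[B7] = {c, d, e, f}
Applying B6's transfer function to that OUT value gives IN[B6] (row B6 above).

Answer: {a, c, e}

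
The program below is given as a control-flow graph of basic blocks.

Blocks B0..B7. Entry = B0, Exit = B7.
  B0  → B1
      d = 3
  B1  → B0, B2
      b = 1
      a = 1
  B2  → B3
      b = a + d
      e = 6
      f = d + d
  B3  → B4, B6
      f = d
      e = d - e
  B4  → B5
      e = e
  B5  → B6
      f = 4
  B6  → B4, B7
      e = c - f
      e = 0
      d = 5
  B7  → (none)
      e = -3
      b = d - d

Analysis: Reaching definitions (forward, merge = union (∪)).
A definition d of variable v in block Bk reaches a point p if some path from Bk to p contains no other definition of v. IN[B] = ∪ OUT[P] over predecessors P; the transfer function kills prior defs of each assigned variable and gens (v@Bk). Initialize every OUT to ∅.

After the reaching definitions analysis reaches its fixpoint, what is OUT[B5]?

Fixpoint table:
  B0:  IN={a@B1, b@B1, d@B0}  OUT={a@B1, b@B1, d@B0}
  B1:  IN={a@B1, b@B1, d@B0}  OUT={a@B1, b@B1, d@B0}
  B2:  IN={a@B1, b@B1, d@B0}  OUT={a@B1, b@B2, d@B0, e@B2, f@B2}
  B3:  IN={a@B1, b@B2, d@B0, e@B2, f@B2}  OUT={a@B1, b@B2, d@B0, e@B3, f@B3}
  B4:  IN={a@B1, b@B2, d@B0, d@B6, e@B3, e@B6, f@B3, f@B5}  OUT={a@B1, b@B2, d@B0, d@B6, e@B4, f@B3, f@B5}
  B5:  IN={a@B1, b@B2, d@B0, d@B6, e@B4, f@B3, f@B5}  OUT={a@B1, b@B2, d@B0, d@B6, e@B4, f@B5}
  B6:  IN={a@B1, b@B2, d@B0, d@B6, e@B3, e@B4, f@B3, f@B5}  OUT={a@B1, b@B2, d@B6, e@B6, f@B3, f@B5}
  B7:  IN={a@B1, b@B2, d@B6, e@B6, f@B3, f@B5}  OUT={a@B1, b@B7, d@B6, e@B7, f@B3, f@B5}

Merge at B5: IN[B5] = OUT[B4] = {a@B1, b@B2, d@B0, d@B6, e@B4, f@B3, f@B5}
Applying B5's transfer function to that IN value gives OUT[B5] (row B5 above).

Answer: {a@B1, b@B2, d@B0, d@B6, e@B4, f@B5}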